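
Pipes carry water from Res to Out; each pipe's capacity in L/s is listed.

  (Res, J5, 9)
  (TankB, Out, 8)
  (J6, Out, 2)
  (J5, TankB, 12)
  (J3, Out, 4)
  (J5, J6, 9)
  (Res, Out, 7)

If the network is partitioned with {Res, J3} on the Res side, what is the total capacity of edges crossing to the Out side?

Edges leaving {Res, J3}: Res→J5 (9), Res→Out (7), J3→Out (4).
Cut capacity = 9 + 7 + 4 = 20.

20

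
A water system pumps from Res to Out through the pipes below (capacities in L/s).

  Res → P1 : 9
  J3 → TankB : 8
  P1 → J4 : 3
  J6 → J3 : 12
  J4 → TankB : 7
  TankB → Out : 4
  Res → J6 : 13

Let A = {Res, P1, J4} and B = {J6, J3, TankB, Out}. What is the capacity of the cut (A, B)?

Edges leaving {Res, P1, J4}: Res→J6 (13), J4→TankB (7).
Cut capacity = 13 + 7 = 20.

20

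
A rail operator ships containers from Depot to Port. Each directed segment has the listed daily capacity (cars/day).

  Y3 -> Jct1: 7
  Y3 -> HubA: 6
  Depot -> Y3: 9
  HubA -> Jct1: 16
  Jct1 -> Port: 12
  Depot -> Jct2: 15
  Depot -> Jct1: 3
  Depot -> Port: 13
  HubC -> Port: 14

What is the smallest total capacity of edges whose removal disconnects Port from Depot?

25

Augment Depot→Port: bottleneck 13, flow now 13.
Augment Depot→Jct1→Port: bottleneck 3, flow now 16.
Augment Depot→Y3→Jct1→Port: bottleneck 7, flow now 23.
Augment Depot→Y3→HubA→Jct1→Port: bottleneck 2, flow now 25.
No augmenting path remains; maximum flow = 25.
By max-flow min-cut, the minimum cut capacity equals the max flow.
In the residual graph, reachable from Depot: {Depot, Jct2}.
Min-cut edges: Depot→Y3 (9), Depot→Jct1 (3), Depot→Port (13); capacity 9 + 3 + 13 = 25.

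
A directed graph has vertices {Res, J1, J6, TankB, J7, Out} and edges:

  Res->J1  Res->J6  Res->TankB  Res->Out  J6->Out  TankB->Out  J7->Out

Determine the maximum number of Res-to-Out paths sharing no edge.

Assign every edge capacity 1; by Menger, the answer equals the max flow.
Path Res→Out (+1); total 1.
Path Res→J6→Out (+1); total 2.
Path Res→TankB→Out (+1); total 3.
No residual Res→Out path; max flow = 3.
Certifying cut of size 3: {Res→J6, Res→Out, Res→TankB}.

3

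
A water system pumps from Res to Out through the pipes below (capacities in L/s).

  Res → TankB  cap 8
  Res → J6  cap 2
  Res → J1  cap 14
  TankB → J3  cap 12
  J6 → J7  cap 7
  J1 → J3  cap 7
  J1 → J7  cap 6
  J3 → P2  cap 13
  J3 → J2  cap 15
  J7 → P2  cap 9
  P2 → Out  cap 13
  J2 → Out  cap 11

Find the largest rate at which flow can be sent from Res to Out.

23

Augment Res→TankB→J3→P2→Out: bottleneck 8, flow now 8.
Augment Res→J6→J7→P2→Out: bottleneck 2, flow now 10.
Augment Res→J1→J3→P2→Out: bottleneck 3, flow now 13.
Augment Res→J1→J3→J2→Out: bottleneck 4, flow now 17.
Augment Res→J1→J7→P2→J3→J2→Out: bottleneck 6, flow now 23. (uses reverse residual edge)
No augmenting path remains; maximum flow = 23.
In the residual graph, reachable from Res: {Res, J1}.
Min-cut edges: Res→TankB (8), Res→J6 (2), J1→J3 (7), J1→J7 (6); capacity 8 + 2 + 7 + 6 = 23.
This cut is saturated, so no flow can exceed 23.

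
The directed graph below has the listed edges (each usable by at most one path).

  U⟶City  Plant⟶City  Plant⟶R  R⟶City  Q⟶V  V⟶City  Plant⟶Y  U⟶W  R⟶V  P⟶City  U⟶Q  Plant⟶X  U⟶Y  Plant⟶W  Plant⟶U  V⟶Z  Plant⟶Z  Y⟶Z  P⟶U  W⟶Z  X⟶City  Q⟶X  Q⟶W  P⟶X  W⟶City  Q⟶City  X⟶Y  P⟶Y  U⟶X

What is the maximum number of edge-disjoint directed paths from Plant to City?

Assign every edge capacity 1; by Menger, the answer equals the max flow.
Path Plant→City (+1); total 1.
Path Plant→R→City (+1); total 2.
Path Plant→U→City (+1); total 3.
Path Plant→W→City (+1); total 4.
Path Plant→X→City (+1); total 5.
No residual Plant→City path; max flow = 5.
Certifying cut of size 5: {Plant→City, Plant→R, Plant→U, Plant→W, Plant→X}.

5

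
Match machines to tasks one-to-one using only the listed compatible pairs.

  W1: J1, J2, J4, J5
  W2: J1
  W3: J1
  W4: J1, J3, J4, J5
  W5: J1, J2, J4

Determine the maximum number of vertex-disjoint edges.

Unit-capacity flow: source→left, listed edges, right→sink; max matching = max flow.
Augmenting path W1→J1 (+1); matched 1.
Augmenting path W4→J3 (+1); matched 2.
Augmenting path W5→J2 (+1); matched 3.
Augmenting path W2→J1→W1→J4 (+1); matched 4.
No augmenting path remains; maximum matching = 4.
König certificate: {W1, W4, W5, J1} is a vertex cover of size 4 (every listed pair touches it), so no matching can be larger.

4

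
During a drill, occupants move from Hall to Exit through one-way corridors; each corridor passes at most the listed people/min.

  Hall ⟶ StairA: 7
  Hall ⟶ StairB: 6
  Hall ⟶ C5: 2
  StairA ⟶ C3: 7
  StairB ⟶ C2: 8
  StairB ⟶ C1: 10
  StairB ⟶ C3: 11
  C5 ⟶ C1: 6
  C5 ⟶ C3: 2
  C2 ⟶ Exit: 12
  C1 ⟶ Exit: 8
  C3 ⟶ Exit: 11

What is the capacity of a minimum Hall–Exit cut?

15

Augment Hall→StairA→C3→Exit: bottleneck 7, flow now 7.
Augment Hall→StairB→C2→Exit: bottleneck 6, flow now 13.
Augment Hall→C5→C1→Exit: bottleneck 2, flow now 15.
No augmenting path remains; maximum flow = 15.
By max-flow min-cut, the minimum cut capacity equals the max flow.
In the residual graph, reachable from Hall: {Hall}.
Min-cut edges: Hall→StairA (7), Hall→StairB (6), Hall→C5 (2); capacity 7 + 6 + 2 = 15.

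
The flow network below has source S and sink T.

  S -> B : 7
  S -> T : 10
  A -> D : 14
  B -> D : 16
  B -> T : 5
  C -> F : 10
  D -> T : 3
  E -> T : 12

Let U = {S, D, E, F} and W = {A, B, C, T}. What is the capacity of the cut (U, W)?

Edges leaving {S, D, E, F}: S→B (7), S→T (10), D→T (3), E→T (12).
Cut capacity = 7 + 10 + 3 + 12 = 32.

32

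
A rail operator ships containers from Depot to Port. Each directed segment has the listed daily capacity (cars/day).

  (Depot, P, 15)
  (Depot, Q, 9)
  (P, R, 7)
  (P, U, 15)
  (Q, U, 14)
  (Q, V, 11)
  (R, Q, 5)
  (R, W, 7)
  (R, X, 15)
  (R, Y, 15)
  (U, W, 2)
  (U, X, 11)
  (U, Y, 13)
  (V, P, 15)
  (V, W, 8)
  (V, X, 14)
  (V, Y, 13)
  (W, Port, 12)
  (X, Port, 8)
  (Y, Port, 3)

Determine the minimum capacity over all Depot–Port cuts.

23

Augment Depot→P→R→W→Port: bottleneck 7, flow now 7.
Augment Depot→P→U→W→Port: bottleneck 2, flow now 9.
Augment Depot→P→U→X→Port: bottleneck 6, flow now 15.
Augment Depot→Q→U→X→Port: bottleneck 2, flow now 17.
Augment Depot→Q→U→Y→Port: bottleneck 3, flow now 20.
Augment Depot→Q→V→W→Port: bottleneck 3, flow now 23.
No augmenting path remains; maximum flow = 23.
By max-flow min-cut, the minimum cut capacity equals the max flow.
In the residual graph, reachable from Depot: {Depot, P, Q, R, U, V, W, X, Y}.
Min-cut edges: W→Port (12), X→Port (8), Y→Port (3); capacity 12 + 8 + 3 = 23.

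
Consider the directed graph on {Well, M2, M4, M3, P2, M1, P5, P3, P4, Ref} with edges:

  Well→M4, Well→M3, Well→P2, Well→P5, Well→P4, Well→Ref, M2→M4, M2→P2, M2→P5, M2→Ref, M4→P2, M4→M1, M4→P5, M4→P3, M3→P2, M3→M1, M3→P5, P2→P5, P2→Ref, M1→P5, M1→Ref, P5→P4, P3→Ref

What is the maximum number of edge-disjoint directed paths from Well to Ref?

Assign every edge capacity 1; by Menger, the answer equals the max flow.
Augment Well→Ref (+1); total 1.
Augment Well→P2→Ref (+1); total 2.
Augment Well→M4→M1→Ref (+1); total 3.
Augment Well→M3→M1→M4→P3→Ref (+1); total 4. (traverses M4→M1 backwards in the residual graph, cancelling flow on it)
After the cancellation the 4 edge-disjoint paths are: Well→M4→P3→Ref; Well→M3→M1→Ref; Well→P2→Ref; Well→Ref.
No residual Well→Ref path; max flow = 4.
Certifying cut of size 4: {Well→M3, Well→M4, Well→P2, Well→Ref}.

4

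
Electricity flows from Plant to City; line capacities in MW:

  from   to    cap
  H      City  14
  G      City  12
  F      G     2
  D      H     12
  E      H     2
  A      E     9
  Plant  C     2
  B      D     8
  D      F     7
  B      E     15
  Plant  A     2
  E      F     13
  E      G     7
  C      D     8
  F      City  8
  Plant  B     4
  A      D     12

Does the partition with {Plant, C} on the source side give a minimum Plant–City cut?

No — its capacity is 14, but the minimum cut has capacity 8.

Given cut capacity: 2 + 4 + 8 = 14.
Augment Plant→A→D→F→City: bottleneck 2, flow now 2.
Augment Plant→B→D→F→City: bottleneck 4, flow now 6.
Augment Plant→C→D→F→City: bottleneck 1, flow now 7.
Augment Plant→C→D→H→City: bottleneck 1, flow now 8.
No augmenting path remains; maximum flow = 8.
In the residual graph, reachable from Plant: {Plant}.
Min-cut edges: Plant→A (2), Plant→B (4), Plant→C (2); capacity 2 + 4 + 2 = 8.
Cut capacity 14 exceeds the max flow 8, so it is not minimum.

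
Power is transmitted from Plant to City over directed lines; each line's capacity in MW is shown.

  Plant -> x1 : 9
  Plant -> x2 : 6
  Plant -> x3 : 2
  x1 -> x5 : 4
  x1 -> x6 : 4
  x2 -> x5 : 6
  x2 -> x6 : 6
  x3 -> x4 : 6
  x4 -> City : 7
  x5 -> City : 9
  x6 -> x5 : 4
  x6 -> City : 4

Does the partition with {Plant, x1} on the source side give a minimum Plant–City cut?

Given cut capacity: 6 + 2 + 4 + 4 = 16.
Augment Plant→x1→x5→City: bottleneck 4, flow now 4.
Augment Plant→x1→x6→City: bottleneck 4, flow now 8.
Augment Plant→x2→x5→City: bottleneck 5, flow now 13.
Augment Plant→x3→x4→City: bottleneck 2, flow now 15.
No augmenting path remains; maximum flow = 15.
In the residual graph, reachable from Plant: {Plant, x1, x2, x5, x6}.
Min-cut edges: Plant→x3 (2), x5→City (9), x6→City (4); capacity 2 + 9 + 4 = 15.
Cut capacity 16 exceeds the max flow 15, so it is not minimum.

No — its capacity is 16, but the minimum cut has capacity 15.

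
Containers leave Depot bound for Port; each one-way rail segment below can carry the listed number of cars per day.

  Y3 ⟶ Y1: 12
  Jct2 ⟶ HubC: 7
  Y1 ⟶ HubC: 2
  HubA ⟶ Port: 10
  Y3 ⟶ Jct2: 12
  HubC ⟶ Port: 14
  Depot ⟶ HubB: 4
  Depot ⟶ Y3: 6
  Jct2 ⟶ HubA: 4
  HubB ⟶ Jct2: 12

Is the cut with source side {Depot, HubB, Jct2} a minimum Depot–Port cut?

No — its capacity is 17, but the minimum cut has capacity 10.

Given cut capacity: 6 + 4 + 7 = 17.
Augment Depot→Y3→Y1→HubC→Port: bottleneck 2, flow now 2.
Augment Depot→Y3→Jct2→HubA→Port: bottleneck 4, flow now 6.
Augment Depot→HubB→Jct2→HubC→Port: bottleneck 4, flow now 10.
No augmenting path remains; maximum flow = 10.
In the residual graph, reachable from Depot: {Depot}.
Min-cut edges: Depot→Y3 (6), Depot→HubB (4); capacity 6 + 4 = 10.
Cut capacity 17 exceeds the max flow 10, so it is not minimum.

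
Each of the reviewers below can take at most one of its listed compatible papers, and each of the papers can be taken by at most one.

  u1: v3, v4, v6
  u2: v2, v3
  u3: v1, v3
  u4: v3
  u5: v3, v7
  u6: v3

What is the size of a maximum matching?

Unit-capacity flow: source→left, listed edges, right→sink; max matching = max flow.
Augmenting path u1→v3 (+1); matched 1.
Augmenting path u2→v2 (+1); matched 2.
Augmenting path u3→v1 (+1); matched 3.
Augmenting path u5→v7 (+1); matched 4.
Augmenting path u4→v3→u1→v4 (+1); matched 5.
No augmenting path remains; maximum matching = 5.
König certificate: {u1, u2, u3, u5, v3} is a vertex cover of size 5 (every listed pair touches it), so no matching can be larger.

5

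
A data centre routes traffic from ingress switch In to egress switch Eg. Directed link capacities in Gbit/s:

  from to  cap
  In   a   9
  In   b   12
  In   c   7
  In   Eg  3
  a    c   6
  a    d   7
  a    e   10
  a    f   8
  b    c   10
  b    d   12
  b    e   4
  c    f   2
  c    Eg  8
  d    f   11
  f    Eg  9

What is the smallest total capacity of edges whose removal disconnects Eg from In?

Augment In→Eg: bottleneck 3, flow now 3.
Augment In→c→Eg: bottleneck 7, flow now 10.
Augment In→a→c→Eg: bottleneck 1, flow now 11.
Augment In→a→f→Eg: bottleneck 8, flow now 19.
Augment In→b→c→f→Eg: bottleneck 1, flow now 20.
No augmenting path remains; maximum flow = 20.
By max-flow min-cut, the minimum cut capacity equals the max flow.
In the residual graph, reachable from In: {In, a, b, c, d, e, f}.
Min-cut edges: In→Eg (3), c→Eg (8), f→Eg (9); capacity 3 + 8 + 9 = 20.

20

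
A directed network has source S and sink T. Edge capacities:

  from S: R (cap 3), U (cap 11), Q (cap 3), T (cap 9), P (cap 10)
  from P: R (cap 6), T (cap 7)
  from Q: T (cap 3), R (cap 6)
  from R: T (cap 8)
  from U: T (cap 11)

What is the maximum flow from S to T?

36

Augment S→T: bottleneck 9, flow now 9.
Augment S→P→T: bottleneck 7, flow now 16.
Augment S→Q→T: bottleneck 3, flow now 19.
Augment S→R→T: bottleneck 3, flow now 22.
Augment S→U→T: bottleneck 11, flow now 33.
Augment S→P→R→T: bottleneck 3, flow now 36.
No augmenting path remains; maximum flow = 36.
In the residual graph, reachable from S: {S}.
Min-cut edges: S→P (10), S→Q (3), S→R (3), S→U (11), S→T (9); capacity 10 + 3 + 3 + 11 + 9 = 36.
This cut is saturated, so no flow can exceed 36.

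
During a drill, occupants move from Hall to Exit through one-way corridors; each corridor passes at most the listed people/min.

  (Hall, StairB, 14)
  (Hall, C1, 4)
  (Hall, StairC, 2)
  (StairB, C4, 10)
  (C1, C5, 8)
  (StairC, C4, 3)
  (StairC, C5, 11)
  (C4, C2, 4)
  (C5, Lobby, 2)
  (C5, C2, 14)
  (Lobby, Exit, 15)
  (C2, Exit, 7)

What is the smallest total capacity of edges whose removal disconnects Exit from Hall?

Augment Hall→StairB→C4→C2→Exit: bottleneck 4, flow now 4.
Augment Hall→C1→C5→Lobby→Exit: bottleneck 2, flow now 6.
Augment Hall→C1→C5→C2→Exit: bottleneck 2, flow now 8.
Augment Hall→StairC→C5→C2→Exit: bottleneck 1, flow now 9.
No augmenting path remains; maximum flow = 9.
By max-flow min-cut, the minimum cut capacity equals the max flow.
In the residual graph, reachable from Hall: {Hall, StairB, C1, StairC, C4, C5, C2}.
Min-cut edges: C5→Lobby (2), C2→Exit (7); capacity 2 + 7 = 9.

9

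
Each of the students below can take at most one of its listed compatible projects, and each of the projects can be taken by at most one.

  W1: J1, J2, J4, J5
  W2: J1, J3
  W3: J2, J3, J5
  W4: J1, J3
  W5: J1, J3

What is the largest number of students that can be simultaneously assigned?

Unit-capacity flow: source→left, listed edges, right→sink; max matching = max flow.
Augmenting path W1→J1 (+1); matched 1.
Augmenting path W2→J3 (+1); matched 2.
Augmenting path W3→J2 (+1); matched 3.
Augmenting path W4→J1→W1→J4 (+1); matched 4.
No augmenting path remains; maximum matching = 4.
König certificate: {W1, W3, J1, J3} is a vertex cover of size 4 (every listed pair touches it), so no matching can be larger.

4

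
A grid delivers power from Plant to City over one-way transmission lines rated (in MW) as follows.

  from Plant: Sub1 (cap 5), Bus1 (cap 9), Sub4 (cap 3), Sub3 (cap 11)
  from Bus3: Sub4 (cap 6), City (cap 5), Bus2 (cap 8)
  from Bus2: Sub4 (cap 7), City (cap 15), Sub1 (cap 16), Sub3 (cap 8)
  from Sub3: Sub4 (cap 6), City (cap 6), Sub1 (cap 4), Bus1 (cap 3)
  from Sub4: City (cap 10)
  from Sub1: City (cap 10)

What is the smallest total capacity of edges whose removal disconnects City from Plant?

Augment Plant→Sub3→City: bottleneck 6, flow now 6.
Augment Plant→Sub4→City: bottleneck 3, flow now 9.
Augment Plant→Sub1→City: bottleneck 5, flow now 14.
Augment Plant→Sub3→Sub4→City: bottleneck 5, flow now 19.
No augmenting path remains; maximum flow = 19.
By max-flow min-cut, the minimum cut capacity equals the max flow.
In the residual graph, reachable from Plant: {Plant, Bus1}.
Min-cut edges: Plant→Sub3 (11), Plant→Sub4 (3), Plant→Sub1 (5); capacity 11 + 3 + 5 = 19.

19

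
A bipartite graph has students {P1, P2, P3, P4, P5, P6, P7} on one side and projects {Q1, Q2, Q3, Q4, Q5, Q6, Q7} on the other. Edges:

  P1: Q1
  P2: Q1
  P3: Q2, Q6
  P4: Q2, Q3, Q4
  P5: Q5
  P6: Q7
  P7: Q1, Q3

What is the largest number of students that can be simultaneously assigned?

Unit-capacity flow: source→left, listed edges, right→sink; max matching = max flow.
Augmenting path P1→Q1 (+1); matched 1.
Augmenting path P3→Q2 (+1); matched 2.
Augmenting path P4→Q3 (+1); matched 3.
Augmenting path P5→Q5 (+1); matched 4.
Augmenting path P6→Q7 (+1); matched 5.
Augmenting path P7→Q3→P4→Q4 (+1); matched 6.
No augmenting path remains; maximum matching = 6.
König certificate: {P3, P4, P5, P6, P7, Q1} is a vertex cover of size 6 (every listed pair touches it), so no matching can be larger.

6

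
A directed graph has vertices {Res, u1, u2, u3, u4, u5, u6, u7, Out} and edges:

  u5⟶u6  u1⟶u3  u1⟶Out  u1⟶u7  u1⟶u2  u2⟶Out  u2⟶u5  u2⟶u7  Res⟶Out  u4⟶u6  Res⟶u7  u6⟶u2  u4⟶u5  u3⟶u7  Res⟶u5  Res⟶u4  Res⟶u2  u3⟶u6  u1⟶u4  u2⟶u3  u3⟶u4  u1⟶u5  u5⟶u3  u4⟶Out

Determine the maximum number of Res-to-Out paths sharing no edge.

3

Assign every edge capacity 1; by Menger, the answer equals the max flow.
Path Res→Out (+1); total 1.
Path Res→u2→Out (+1); total 2.
Path Res→u4→Out (+1); total 3.
No residual Res→Out path; max flow = 3.
Certifying cut of size 3: {Res→Out, u2→Out, u4→Out}.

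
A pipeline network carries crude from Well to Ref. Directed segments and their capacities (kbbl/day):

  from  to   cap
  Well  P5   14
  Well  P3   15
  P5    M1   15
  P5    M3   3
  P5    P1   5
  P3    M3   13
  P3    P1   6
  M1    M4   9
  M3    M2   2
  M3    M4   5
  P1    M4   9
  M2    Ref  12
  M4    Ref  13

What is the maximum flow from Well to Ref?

15

Augment Well→P5→M1→M4→Ref: bottleneck 9, flow now 9.
Augment Well→P5→M3→M2→Ref: bottleneck 2, flow now 11.
Augment Well→P5→M3→M4→Ref: bottleneck 1, flow now 12.
Augment Well→P5→P1→M4→Ref: bottleneck 2, flow now 14.
Augment Well→P3→M3→M4→Ref: bottleneck 1, flow now 15.
No augmenting path remains; maximum flow = 15.
In the residual graph, reachable from Well: {Well, P5, P3, M1, M3, P1, M4}.
Min-cut edges: M3→M2 (2), M4→Ref (13); capacity 2 + 13 = 15.
This cut is saturated, so no flow can exceed 15.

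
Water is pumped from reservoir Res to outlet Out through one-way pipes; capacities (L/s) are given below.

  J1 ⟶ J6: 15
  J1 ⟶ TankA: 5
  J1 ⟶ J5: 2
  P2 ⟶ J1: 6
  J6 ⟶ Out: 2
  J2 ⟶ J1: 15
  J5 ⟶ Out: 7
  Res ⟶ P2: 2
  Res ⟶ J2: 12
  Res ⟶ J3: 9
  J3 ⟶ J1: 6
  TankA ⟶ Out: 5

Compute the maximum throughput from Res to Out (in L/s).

Augment Res→J3→J1→TankA→Out: bottleneck 5, flow now 5.
Augment Res→J3→J1→J5→Out: bottleneck 1, flow now 6.
Augment Res→J2→J1→J5→Out: bottleneck 1, flow now 7.
Augment Res→J2→J1→J6→Out: bottleneck 2, flow now 9.
No augmenting path remains; maximum flow = 9.
In the residual graph, reachable from Res: {Res, J3, J2, P2, J1, J6}.
Min-cut edges: J1→TankA (5), J1→J5 (2), J6→Out (2); capacity 5 + 2 + 2 = 9.
This cut is saturated, so no flow can exceed 9.

9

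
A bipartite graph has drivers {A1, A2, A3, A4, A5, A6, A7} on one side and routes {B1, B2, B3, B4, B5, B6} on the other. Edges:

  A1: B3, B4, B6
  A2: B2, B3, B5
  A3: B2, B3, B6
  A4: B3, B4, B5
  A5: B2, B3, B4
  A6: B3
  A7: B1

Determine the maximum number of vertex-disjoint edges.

6

Unit-capacity flow: source→left, listed edges, right→sink; max matching = max flow.
Augmenting path A1→B3 (+1); matched 1.
Augmenting path A2→B2 (+1); matched 2.
Augmenting path A3→B6 (+1); matched 3.
Augmenting path A4→B4 (+1); matched 4.
Augmenting path A7→B1 (+1); matched 5.
Augmenting path A5→B2→A2→B5 (+1); matched 6.
No augmenting path remains; maximum matching = 6.
König certificate: {A7, B2, B3, B4, B5, B6} is a vertex cover of size 6 (every listed pair touches it), so no matching can be larger.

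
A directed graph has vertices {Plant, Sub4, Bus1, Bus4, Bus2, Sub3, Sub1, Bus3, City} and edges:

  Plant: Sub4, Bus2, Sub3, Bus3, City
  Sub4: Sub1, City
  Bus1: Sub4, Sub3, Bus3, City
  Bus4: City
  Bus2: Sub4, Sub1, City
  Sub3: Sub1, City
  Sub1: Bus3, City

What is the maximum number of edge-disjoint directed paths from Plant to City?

Assign every edge capacity 1; by Menger, the answer equals the max flow.
Path Plant→City (+1); total 1.
Path Plant→Sub4→City (+1); total 2.
Path Plant→Bus2→City (+1); total 3.
Path Plant→Sub3→City (+1); total 4.
No residual Plant→City path; max flow = 4.
Certifying cut of size 4: {Plant→Bus2, Plant→City, Plant→Sub3, Plant→Sub4}.

4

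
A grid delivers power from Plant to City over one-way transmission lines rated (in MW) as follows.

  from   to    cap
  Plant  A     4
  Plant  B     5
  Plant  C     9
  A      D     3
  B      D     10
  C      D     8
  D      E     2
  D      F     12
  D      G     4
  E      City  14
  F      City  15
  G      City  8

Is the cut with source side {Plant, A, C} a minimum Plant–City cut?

Yes — it is a minimum cut (capacity 16).

Given cut capacity: 5 + 3 + 8 = 16.
Augment Plant→A→D→E→City: bottleneck 2, flow now 2.
Augment Plant→A→D→F→City: bottleneck 1, flow now 3.
Augment Plant→B→D→F→City: bottleneck 5, flow now 8.
Augment Plant→C→D→F→City: bottleneck 6, flow now 14.
Augment Plant→C→D→G→City: bottleneck 2, flow now 16.
No augmenting path remains; maximum flow = 16.
Cut capacity 16 equals the max flow, so it is a minimum cut.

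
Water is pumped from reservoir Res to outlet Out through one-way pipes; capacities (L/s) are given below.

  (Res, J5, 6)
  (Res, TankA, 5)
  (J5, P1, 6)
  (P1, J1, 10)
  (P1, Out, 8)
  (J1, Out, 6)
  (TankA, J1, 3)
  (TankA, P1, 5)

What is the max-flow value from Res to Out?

Augment Res→J5→P1→Out: bottleneck 6, flow now 6.
Augment Res→TankA→J1→Out: bottleneck 3, flow now 9.
Augment Res→TankA→P1→Out: bottleneck 2, flow now 11.
No augmenting path remains; maximum flow = 11.
In the residual graph, reachable from Res: {Res}.
Min-cut edges: Res→J5 (6), Res→TankA (5); capacity 6 + 5 = 11.
This cut is saturated, so no flow can exceed 11.

11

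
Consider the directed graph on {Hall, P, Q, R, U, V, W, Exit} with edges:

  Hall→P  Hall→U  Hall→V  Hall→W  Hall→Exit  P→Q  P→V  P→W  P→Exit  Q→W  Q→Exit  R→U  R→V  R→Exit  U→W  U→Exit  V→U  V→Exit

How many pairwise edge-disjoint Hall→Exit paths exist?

4

Assign every edge capacity 1; by Menger, the answer equals the max flow.
Path Hall→Exit (+1); total 1.
Path Hall→P→Exit (+1); total 2.
Path Hall→U→Exit (+1); total 3.
Path Hall→V→Exit (+1); total 4.
No residual Hall→Exit path; max flow = 4.
Certifying cut of size 4: {Hall→Exit, Hall→P, Hall→U, Hall→V}.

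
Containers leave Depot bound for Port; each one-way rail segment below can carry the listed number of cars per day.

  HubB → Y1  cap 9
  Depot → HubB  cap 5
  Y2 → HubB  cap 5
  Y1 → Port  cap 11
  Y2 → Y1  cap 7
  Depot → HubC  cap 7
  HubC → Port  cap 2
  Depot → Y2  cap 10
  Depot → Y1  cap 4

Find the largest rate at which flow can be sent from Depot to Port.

Augment Depot→HubC→Port: bottleneck 2, flow now 2.
Augment Depot→Y1→Port: bottleneck 4, flow now 6.
Augment Depot→Y2→Y1→Port: bottleneck 7, flow now 13.
No augmenting path remains; maximum flow = 13.
In the residual graph, reachable from Depot: {Depot, HubC, Y2, HubB, Y1}.
Min-cut edges: HubC→Port (2), Y1→Port (11); capacity 2 + 11 = 13.
This cut is saturated, so no flow can exceed 13.

13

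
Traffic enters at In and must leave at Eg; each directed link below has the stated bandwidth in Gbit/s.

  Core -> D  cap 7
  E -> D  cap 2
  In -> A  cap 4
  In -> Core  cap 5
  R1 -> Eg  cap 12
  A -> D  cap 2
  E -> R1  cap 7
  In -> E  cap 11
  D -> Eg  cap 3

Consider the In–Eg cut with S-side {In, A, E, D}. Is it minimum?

Given cut capacity: 5 + 7 + 3 = 15.
Augment In→A→D→Eg: bottleneck 2, flow now 2.
Augment In→Core→D→Eg: bottleneck 1, flow now 3.
Augment In→E→R1→Eg: bottleneck 7, flow now 10.
No augmenting path remains; maximum flow = 10.
In the residual graph, reachable from In: {In, A, Core, E, D}.
Min-cut edges: E→R1 (7), D→Eg (3); capacity 7 + 3 = 10.
Cut capacity 15 exceeds the max flow 10, so it is not minimum.

No — its capacity is 15, but the minimum cut has capacity 10.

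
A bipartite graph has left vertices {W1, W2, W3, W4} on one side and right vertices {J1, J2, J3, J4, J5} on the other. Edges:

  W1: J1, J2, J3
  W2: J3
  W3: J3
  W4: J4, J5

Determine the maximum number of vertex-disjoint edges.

Unit-capacity flow: source→left, listed edges, right→sink; max matching = max flow.
Augmenting path W1→J1 (+1); matched 1.
Augmenting path W2→J3 (+1); matched 2.
Augmenting path W4→J4 (+1); matched 3.
No augmenting path remains; maximum matching = 3.
König certificate: {W1, W4, J3} is a vertex cover of size 3 (every listed pair touches it), so no matching can be larger.

3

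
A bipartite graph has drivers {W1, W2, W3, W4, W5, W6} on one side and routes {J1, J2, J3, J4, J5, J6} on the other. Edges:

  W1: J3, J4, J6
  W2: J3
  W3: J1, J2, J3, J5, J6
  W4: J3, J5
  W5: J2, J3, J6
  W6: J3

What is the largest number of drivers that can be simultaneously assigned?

Unit-capacity flow: source→left, listed edges, right→sink; max matching = max flow.
Augmenting path W1→J3 (+1); matched 1.
Augmenting path W3→J1 (+1); matched 2.
Augmenting path W4→J5 (+1); matched 3.
Augmenting path W5→J2 (+1); matched 4.
Augmenting path W2→J3→W1→J4 (+1); matched 5.
No augmenting path remains; maximum matching = 5.
König certificate: {W1, W3, W4, W5, J3} is a vertex cover of size 5 (every listed pair touches it), so no matching can be larger.

5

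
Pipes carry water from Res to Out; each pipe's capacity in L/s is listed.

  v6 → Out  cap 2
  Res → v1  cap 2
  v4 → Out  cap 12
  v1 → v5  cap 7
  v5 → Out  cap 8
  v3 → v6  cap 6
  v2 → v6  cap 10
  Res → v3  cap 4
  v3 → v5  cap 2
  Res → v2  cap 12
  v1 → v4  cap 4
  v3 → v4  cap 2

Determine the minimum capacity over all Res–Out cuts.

8

Augment Res→v1→v4→Out: bottleneck 2, flow now 2.
Augment Res→v2→v6→Out: bottleneck 2, flow now 4.
Augment Res→v3→v4→Out: bottleneck 2, flow now 6.
Augment Res→v3→v5→Out: bottleneck 2, flow now 8.
No augmenting path remains; maximum flow = 8.
By max-flow min-cut, the minimum cut capacity equals the max flow.
In the residual graph, reachable from Res: {Res, v2, v6}.
Min-cut edges: Res→v1 (2), Res→v3 (4), v6→Out (2); capacity 2 + 4 + 2 = 8.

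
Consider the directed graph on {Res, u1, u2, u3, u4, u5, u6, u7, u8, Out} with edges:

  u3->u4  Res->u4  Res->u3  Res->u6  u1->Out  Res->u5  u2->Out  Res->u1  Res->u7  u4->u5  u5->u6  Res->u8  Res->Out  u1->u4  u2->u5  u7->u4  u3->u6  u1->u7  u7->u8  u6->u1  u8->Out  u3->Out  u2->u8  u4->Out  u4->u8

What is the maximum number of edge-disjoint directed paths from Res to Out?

5

Assign every edge capacity 1; by Menger, the answer equals the max flow.
Path Res→Out (+1); total 1.
Path Res→u1→Out (+1); total 2.
Path Res→u3→Out (+1); total 3.
Path Res→u4→Out (+1); total 4.
Path Res→u8→Out (+1); total 5.
No residual Res→Out path; max flow = 5.
Certifying cut of size 5: {Res→Out, Res→u3, u1→Out, u4→Out, u8→Out}.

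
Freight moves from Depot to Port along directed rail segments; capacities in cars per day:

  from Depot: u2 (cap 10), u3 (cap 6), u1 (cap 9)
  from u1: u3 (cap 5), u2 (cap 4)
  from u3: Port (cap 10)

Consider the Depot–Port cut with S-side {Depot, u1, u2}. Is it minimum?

Given cut capacity: 6 + 5 = 11.
Augment Depot→u3→Port: bottleneck 6, flow now 6.
Augment Depot→u1→u3→Port: bottleneck 4, flow now 10.
No augmenting path remains; maximum flow = 10.
In the residual graph, reachable from Depot: {Depot, u1, u2, u3}.
Min-cut edges: u3→Port (10); capacity 10 = 10.
Cut capacity 11 exceeds the max flow 10, so it is not minimum.

No — its capacity is 11, but the minimum cut has capacity 10.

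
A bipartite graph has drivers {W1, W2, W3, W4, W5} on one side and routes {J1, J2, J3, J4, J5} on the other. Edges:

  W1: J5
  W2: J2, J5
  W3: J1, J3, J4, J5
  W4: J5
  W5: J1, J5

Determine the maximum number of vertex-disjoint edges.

Unit-capacity flow: source→left, listed edges, right→sink; max matching = max flow.
Augmenting path W1→J5 (+1); matched 1.
Augmenting path W2→J2 (+1); matched 2.
Augmenting path W3→J1 (+1); matched 3.
Augmenting path W5→J1→W3→J3 (+1); matched 4.
No augmenting path remains; maximum matching = 4.
König certificate: {W2, W3, W5, J5} is a vertex cover of size 4 (every listed pair touches it), so no matching can be larger.

4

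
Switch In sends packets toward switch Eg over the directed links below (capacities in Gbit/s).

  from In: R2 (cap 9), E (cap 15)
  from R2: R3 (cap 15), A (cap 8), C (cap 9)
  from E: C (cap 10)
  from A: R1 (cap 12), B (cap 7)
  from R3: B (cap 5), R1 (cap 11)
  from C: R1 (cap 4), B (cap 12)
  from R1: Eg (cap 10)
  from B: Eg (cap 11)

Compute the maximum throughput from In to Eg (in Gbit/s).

19

Augment In→R2→A→R1→Eg: bottleneck 8, flow now 8.
Augment In→R2→R3→R1→Eg: bottleneck 1, flow now 9.
Augment In→E→C→R1→Eg: bottleneck 1, flow now 10.
Augment In→E→C→B→Eg: bottleneck 9, flow now 19.
No augmenting path remains; maximum flow = 19.
In the residual graph, reachable from In: {In, E}.
Min-cut edges: In→R2 (9), E→C (10); capacity 9 + 10 = 19.
This cut is saturated, so no flow can exceed 19.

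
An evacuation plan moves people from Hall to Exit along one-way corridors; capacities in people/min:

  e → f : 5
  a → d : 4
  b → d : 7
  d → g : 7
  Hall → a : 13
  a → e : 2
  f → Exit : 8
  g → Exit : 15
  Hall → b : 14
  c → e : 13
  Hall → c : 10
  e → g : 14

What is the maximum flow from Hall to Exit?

19

Augment Hall→a→d→g→Exit: bottleneck 4, flow now 4.
Augment Hall→a→e→f→Exit: bottleneck 2, flow now 6.
Augment Hall→b→d→g→Exit: bottleneck 3, flow now 9.
Augment Hall→c→e→f→Exit: bottleneck 3, flow now 12.
Augment Hall→c→e→g→Exit: bottleneck 7, flow now 19.
No augmenting path remains; maximum flow = 19.
In the residual graph, reachable from Hall: {Hall, a, b, d}.
Min-cut edges: Hall→c (10), a→e (2), d→g (7); capacity 10 + 2 + 7 = 19.
This cut is saturated, so no flow can exceed 19.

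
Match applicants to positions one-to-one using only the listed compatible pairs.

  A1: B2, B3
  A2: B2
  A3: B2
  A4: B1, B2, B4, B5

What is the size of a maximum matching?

3

Unit-capacity flow: source→left, listed edges, right→sink; max matching = max flow.
Augmenting path A1→B2 (+1); matched 1.
Augmenting path A4→B1 (+1); matched 2.
Augmenting path A2→B2→A1→B3 (+1); matched 3.
No augmenting path remains; maximum matching = 3.
König certificate: {A1, A4, B2} is a vertex cover of size 3 (every listed pair touches it), so no matching can be larger.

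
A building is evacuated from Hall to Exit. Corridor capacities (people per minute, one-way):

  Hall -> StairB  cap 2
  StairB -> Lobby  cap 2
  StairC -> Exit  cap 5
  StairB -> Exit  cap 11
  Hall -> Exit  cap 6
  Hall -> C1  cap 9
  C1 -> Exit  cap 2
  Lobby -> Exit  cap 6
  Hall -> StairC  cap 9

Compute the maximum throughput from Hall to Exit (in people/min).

15

Augment Hall→Exit: bottleneck 6, flow now 6.
Augment Hall→C1→Exit: bottleneck 2, flow now 8.
Augment Hall→StairB→Exit: bottleneck 2, flow now 10.
Augment Hall→StairC→Exit: bottleneck 5, flow now 15.
No augmenting path remains; maximum flow = 15.
In the residual graph, reachable from Hall: {Hall, C1, StairC}.
Min-cut edges: Hall→StairB (2), Hall→Exit (6), C1→Exit (2), StairC→Exit (5); capacity 2 + 6 + 2 + 5 = 15.
This cut is saturated, so no flow can exceed 15.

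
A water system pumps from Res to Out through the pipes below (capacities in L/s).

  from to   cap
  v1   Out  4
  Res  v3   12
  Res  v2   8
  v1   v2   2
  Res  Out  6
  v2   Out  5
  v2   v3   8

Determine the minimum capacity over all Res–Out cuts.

Augment Res→Out: bottleneck 6, flow now 6.
Augment Res→v2→Out: bottleneck 5, flow now 11.
No augmenting path remains; maximum flow = 11.
By max-flow min-cut, the minimum cut capacity equals the max flow.
In the residual graph, reachable from Res: {Res, v2, v3}.
Min-cut edges: Res→Out (6), v2→Out (5); capacity 6 + 5 = 11.

11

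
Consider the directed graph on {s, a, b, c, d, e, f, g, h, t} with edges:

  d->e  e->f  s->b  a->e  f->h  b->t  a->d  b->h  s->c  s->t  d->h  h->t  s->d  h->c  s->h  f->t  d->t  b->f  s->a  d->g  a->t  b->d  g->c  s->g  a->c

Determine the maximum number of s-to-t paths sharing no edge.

5

Assign every edge capacity 1; by Menger, the answer equals the max flow.
Path s→t (+1); total 1.
Path s→a→t (+1); total 2.
Path s→b→t (+1); total 3.
Path s→d→t (+1); total 4.
Path s→h→t (+1); total 5.
No residual s→t path; max flow = 5.
Certifying cut of size 5: {s→a, s→b, s→d, s→h, s→t}.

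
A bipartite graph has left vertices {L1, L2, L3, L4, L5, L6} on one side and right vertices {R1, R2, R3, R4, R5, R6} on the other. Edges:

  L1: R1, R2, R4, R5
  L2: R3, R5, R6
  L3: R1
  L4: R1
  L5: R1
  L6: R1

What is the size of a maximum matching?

Unit-capacity flow: source→left, listed edges, right→sink; max matching = max flow.
Augmenting path L1→R1 (+1); matched 1.
Augmenting path L2→R3 (+1); matched 2.
Augmenting path L3→R1→L1→R2 (+1); matched 3.
No augmenting path remains; maximum matching = 3.
König certificate: {L1, L2, R1} is a vertex cover of size 3 (every listed pair touches it), so no matching can be larger.

3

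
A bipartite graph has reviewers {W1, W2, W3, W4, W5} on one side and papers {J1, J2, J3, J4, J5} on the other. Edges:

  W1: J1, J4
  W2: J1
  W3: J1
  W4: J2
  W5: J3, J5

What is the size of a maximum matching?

Unit-capacity flow: source→left, listed edges, right→sink; max matching = max flow.
Augmenting path W1→J1 (+1); matched 1.
Augmenting path W4→J2 (+1); matched 2.
Augmenting path W5→J3 (+1); matched 3.
Augmenting path W2→J1→W1→J4 (+1); matched 4.
No augmenting path remains; maximum matching = 4.
König certificate: {W1, W4, W5, J1} is a vertex cover of size 4 (every listed pair touches it), so no matching can be larger.

4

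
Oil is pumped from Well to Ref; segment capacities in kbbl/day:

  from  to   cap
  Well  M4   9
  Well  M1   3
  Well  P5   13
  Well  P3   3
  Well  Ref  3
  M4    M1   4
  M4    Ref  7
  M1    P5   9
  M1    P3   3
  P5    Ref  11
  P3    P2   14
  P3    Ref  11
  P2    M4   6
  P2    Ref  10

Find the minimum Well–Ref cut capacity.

Augment Well→Ref: bottleneck 3, flow now 3.
Augment Well→M4→Ref: bottleneck 7, flow now 10.
Augment Well→P5→Ref: bottleneck 11, flow now 21.
Augment Well→P3→Ref: bottleneck 3, flow now 24.
Augment Well→M1→P3→Ref: bottleneck 3, flow now 27.
No augmenting path remains; maximum flow = 27.
By max-flow min-cut, the minimum cut capacity equals the max flow.
In the residual graph, reachable from Well: {Well, M4, M1, P5}.
Min-cut edges: Well→P3 (3), Well→Ref (3), M4→Ref (7), M1→P3 (3), P5→Ref (11); capacity 3 + 3 + 7 + 3 + 11 = 27.

27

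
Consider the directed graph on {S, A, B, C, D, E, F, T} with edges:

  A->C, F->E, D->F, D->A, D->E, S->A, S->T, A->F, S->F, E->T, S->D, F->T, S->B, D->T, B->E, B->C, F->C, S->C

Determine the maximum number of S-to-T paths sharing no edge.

Assign every edge capacity 1; by Menger, the answer equals the max flow.
Path S→T (+1); total 1.
Path S→D→T (+1); total 2.
Path S→F→T (+1); total 3.
Path S→B→E→T (+1); total 4.
No residual S→T path; max flow = 4.
Certifying cut of size 4: {E→T, F→T, S→D, S→T}.

4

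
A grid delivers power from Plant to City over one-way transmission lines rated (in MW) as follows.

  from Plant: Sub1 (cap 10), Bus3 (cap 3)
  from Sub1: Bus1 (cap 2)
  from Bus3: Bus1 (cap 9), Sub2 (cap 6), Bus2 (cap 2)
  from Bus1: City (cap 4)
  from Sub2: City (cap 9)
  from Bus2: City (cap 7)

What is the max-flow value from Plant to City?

Augment Plant→Sub1→Bus1→City: bottleneck 2, flow now 2.
Augment Plant→Bus3→Bus1→City: bottleneck 2, flow now 4.
Augment Plant→Bus3→Sub2→City: bottleneck 1, flow now 5.
No augmenting path remains; maximum flow = 5.
In the residual graph, reachable from Plant: {Plant, Sub1}.
Min-cut edges: Plant→Bus3 (3), Sub1→Bus1 (2); capacity 3 + 2 = 5.
This cut is saturated, so no flow can exceed 5.

5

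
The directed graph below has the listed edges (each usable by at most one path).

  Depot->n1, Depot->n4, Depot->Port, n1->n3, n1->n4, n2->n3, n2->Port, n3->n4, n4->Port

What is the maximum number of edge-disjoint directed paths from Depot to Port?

Assign every edge capacity 1; by Menger, the answer equals the max flow.
Path Depot→Port (+1); total 1.
Path Depot→n4→Port (+1); total 2.
No residual Depot→Port path; max flow = 2.
Certifying cut of size 2: {Depot→Port, n4→Port}.

2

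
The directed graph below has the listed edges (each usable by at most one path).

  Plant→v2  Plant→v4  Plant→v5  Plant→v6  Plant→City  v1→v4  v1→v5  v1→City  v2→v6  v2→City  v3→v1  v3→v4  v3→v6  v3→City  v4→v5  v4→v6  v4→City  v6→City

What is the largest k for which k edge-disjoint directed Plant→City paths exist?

4

Assign every edge capacity 1; by Menger, the answer equals the max flow.
Path Plant→City (+1); total 1.
Path Plant→v2→City (+1); total 2.
Path Plant→v4→City (+1); total 3.
Path Plant→v6→City (+1); total 4.
No residual Plant→City path; max flow = 4.
Certifying cut of size 4: {Plant→City, Plant→v2, Plant→v4, Plant→v6}.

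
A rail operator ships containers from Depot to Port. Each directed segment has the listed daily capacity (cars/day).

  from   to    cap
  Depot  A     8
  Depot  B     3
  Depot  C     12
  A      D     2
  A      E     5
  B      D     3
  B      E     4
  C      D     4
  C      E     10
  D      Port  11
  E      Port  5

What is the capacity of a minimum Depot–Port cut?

14

Augment Depot→A→D→Port: bottleneck 2, flow now 2.
Augment Depot→A→E→Port: bottleneck 5, flow now 7.
Augment Depot→B→D→Port: bottleneck 3, flow now 10.
Augment Depot→C→D→Port: bottleneck 4, flow now 14.
No augmenting path remains; maximum flow = 14.
By max-flow min-cut, the minimum cut capacity equals the max flow.
In the residual graph, reachable from Depot: {Depot, A, C, E}.
Min-cut edges: Depot→B (3), A→D (2), C→D (4), E→Port (5); capacity 3 + 2 + 4 + 5 = 14.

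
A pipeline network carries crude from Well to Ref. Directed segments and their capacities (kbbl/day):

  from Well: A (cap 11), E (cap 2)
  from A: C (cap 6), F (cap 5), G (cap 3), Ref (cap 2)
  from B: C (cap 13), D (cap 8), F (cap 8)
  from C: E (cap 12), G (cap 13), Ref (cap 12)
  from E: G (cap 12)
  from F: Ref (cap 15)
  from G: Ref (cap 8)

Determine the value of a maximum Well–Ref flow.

13

Augment Well→A→Ref: bottleneck 2, flow now 2.
Augment Well→A→C→Ref: bottleneck 6, flow now 8.
Augment Well→A→F→Ref: bottleneck 3, flow now 11.
Augment Well→E→G→Ref: bottleneck 2, flow now 13.
No augmenting path remains; maximum flow = 13.
In the residual graph, reachable from Well: {Well}.
Min-cut edges: Well→A (11), Well→E (2); capacity 11 + 2 = 13.
This cut is saturated, so no flow can exceed 13.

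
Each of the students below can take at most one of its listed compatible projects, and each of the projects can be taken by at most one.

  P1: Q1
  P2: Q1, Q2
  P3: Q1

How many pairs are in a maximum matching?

2

Unit-capacity flow: source→left, listed edges, right→sink; max matching = max flow.
Augmenting path P1→Q1 (+1); matched 1.
Augmenting path P2→Q2 (+1); matched 2.
No augmenting path remains; maximum matching = 2.
König certificate: {P2, Q1} is a vertex cover of size 2 (every listed pair touches it), so no matching can be larger.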